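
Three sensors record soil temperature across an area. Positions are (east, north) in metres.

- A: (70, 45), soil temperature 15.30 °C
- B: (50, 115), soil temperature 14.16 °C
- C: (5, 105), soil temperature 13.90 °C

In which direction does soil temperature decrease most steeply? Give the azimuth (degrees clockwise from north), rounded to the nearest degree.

327°

With T = a·x + b·y + c and A as origin, the differences give:
  (-20)·a + 70·b = -1.14
  (-65)·a + 60·b = -1.40
Eliminate b (×60 and ×70, subtract): 3350·a = 29.600 → a = ∂T/∂x = +0.008836
Back-substitute: b = ∂T/∂y = -0.01376.
Steepest decrease is along −∇f: components (-0.008836 E, +0.01376 N).
Azimuth = atan2(-0.008836, +0.01376) = 327.3° ≈ 327°.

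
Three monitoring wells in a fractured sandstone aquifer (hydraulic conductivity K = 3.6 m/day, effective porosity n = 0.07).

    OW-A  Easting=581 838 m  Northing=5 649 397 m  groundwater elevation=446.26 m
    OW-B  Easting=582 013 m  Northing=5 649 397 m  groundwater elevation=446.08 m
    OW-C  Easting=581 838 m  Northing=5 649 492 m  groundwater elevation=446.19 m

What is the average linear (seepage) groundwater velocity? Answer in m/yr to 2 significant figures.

∂h/∂x = (446.08 − 446.26) / (582013 − 581838) = -0.001029
∂h/∂y = (446.19 − 446.26) / (5649492 − 5649397) = -0.0007368
|∇h| = √(-0.001029² + -0.0007368²) = 0.001266
Seepage velocity v = K·i/n = 3.6 × 0.001266 / 0.07 = 0.06511 m/day = 23.78 m/yr.

24 m/yr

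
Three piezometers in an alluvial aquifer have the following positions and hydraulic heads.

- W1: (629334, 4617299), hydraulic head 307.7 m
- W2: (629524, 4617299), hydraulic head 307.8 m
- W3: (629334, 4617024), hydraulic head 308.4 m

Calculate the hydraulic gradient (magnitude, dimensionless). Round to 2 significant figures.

0.0026

∂h/∂x = (307.8 − 307.7) / (629524 − 629334) = +0.0005263
∂h/∂y = (308.4 − 307.7) / (4617024 − 4617299) = -0.002545
|∇h| = √(0.0005263² + -0.002545²) = 0.002599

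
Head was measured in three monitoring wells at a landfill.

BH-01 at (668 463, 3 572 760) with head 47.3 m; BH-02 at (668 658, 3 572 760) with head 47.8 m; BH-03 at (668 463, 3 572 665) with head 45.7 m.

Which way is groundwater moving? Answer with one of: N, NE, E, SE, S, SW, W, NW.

∂h/∂x = (47.8 − 47.3) / (668658 − 668463) = +0.002564
∂h/∂y = (45.7 − 47.3) / (3572665 − 3572760) = +0.01684
Flow = −∇h = (-0.002564 east, -0.01684 north), which points south.

S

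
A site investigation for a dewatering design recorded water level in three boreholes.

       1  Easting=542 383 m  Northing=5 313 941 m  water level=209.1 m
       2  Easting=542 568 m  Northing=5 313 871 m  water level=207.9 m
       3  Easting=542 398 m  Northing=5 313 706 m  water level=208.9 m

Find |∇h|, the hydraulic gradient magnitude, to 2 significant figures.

Differences from 1: to 2 (Δx, Δy, Δh) = (185, -70, -1.2); to 3 = (15, -235, -0.2).
Determinant of the coordinate differences = 185·(-235) − 15·(-70) = -42425.
∂h/∂x = [(-1.2)·(-235) − (-0.2)·(-70)] / -42425 = -0.006317
∂h/∂y = [185·(-0.2) − 15·(-1.2)] / -42425 = +0.0004478
|∇h| = √(-0.006317² + 0.0004478²) = 0.006333

0.0063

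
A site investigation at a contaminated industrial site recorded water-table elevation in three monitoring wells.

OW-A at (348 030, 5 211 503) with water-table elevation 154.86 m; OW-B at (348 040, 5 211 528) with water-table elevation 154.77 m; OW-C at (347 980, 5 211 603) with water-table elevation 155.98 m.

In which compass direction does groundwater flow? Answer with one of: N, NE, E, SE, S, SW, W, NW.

Differences from OW-A: to OW-B (Δx, Δy, Δh) = (10, 25, -0.09); to OW-C = (-50, 100, +1.12).
Determinant of the coordinate differences = 10·100 − (-50)·25 = 2250.
∂h/∂x = [(-0.09)·100 − (+1.12)·25] / 2250 = -0.01644
∂h/∂y = [10·(+1.12) − (-50)·(-0.09)] / 2250 = +0.002978
Flow = −∇h = (+0.01644 east, -0.002978 north), which points east.

E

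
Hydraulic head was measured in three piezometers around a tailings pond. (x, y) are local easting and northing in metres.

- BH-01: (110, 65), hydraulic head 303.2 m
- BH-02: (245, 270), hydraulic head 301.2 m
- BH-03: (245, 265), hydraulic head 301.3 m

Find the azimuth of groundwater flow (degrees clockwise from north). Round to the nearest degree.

Differences from BH-01: to BH-02 (Δx, Δy, Δh) = (135, 205, -2.0); to BH-03 = (135, 200, -1.9).
Determinant of the coordinate differences = 135·200 − 135·205 = -675.
∂h/∂x = [(-2.0)·200 − (-1.9)·205] / -675 = +0.01556
∂h/∂y = [135·(-1.9) − 135·(-2.0)] / -675 = -0.02000
Flow direction (−∇h) has components (-0.01556 E, +0.02000 N).
Azimuth = atan2(E, N) = atan2(-0.01556, +0.02000) = 322.1° ≈ 322°.

322°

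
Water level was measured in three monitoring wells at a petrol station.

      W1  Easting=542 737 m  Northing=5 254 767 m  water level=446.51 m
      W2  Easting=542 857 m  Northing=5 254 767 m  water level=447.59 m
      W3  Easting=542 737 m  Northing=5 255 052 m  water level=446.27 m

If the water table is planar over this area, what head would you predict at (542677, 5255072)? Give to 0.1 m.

445.7 m

∂h/∂x = (447.59 − 446.51) / (542857 − 542737) = +0.009000
∂h/∂y = (446.27 − 446.51) / (5255052 − 5254767) = -0.0008421
h(542677, 5255072) = 446.51 + (+0.009000)·(-60) + (-0.0008421)·(305) = 446.51 -0.540 -0.257 = 445.713 m.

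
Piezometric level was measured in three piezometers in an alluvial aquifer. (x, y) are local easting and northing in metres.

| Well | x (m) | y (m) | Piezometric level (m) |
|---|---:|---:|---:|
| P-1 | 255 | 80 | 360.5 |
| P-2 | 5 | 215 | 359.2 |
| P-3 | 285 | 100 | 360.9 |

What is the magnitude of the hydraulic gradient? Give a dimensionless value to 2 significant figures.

0.011

Taking P-1 as reference: P-2−P-1 = (-250, 135, -1.3); P-3−P-1 = (30, 20, +0.4).
Solve a·Δx + b·Δy = Δh: det = (-250)·20 − 30·135 = -9050.
∂h/∂x = [(-1.3)·20 − (+0.4)·135] / -9050 = +0.008840
∂h/∂y = [(-250)·(+0.4) − 30·(-1.3)] / -9050 = +0.006740
|∇h| = √(0.008840² + 0.006740²) = 0.01112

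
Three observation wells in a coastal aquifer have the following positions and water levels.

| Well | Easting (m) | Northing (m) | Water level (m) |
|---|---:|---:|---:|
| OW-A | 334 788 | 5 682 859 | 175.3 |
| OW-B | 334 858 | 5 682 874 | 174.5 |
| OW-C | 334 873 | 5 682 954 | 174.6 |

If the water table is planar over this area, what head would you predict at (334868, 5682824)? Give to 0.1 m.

Three-point gradient (reference OW-A): Δ to OW-B = (70, 15, -0.8), Δ to OW-C = (85, 95, -0.7).
∂h/∂x = -0.01219, ∂h/∂y = +0.003535 (det = 5375).
h(334868, 5682824) = 175.3 + (-0.01219)·(80) + (+0.003535)·(-35) = 175.3 -0.975 -0.124 = 174.201 m.

174.2 m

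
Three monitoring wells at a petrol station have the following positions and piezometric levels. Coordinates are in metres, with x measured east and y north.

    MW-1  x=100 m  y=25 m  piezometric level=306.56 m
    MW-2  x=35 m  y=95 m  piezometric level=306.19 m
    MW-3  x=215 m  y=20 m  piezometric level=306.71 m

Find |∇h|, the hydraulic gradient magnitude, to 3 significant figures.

Taking MW-1 as reference: MW-2−MW-1 = (-65, 70, -0.37); MW-3−MW-1 = (115, -5, +0.15).
Determinant of the coordinate differences = (-65)·(-5) − 115·70 = -7725.
∂h/∂x = [(-0.37)·(-5) − (+0.15)·70] / -7725 = +0.001120
∂h/∂y = [(-65)·(+0.15) − 115·(-0.37)] / -7725 = -0.004246
|∇h| = √(0.001120² + -0.004246²) = 0.004391

0.00439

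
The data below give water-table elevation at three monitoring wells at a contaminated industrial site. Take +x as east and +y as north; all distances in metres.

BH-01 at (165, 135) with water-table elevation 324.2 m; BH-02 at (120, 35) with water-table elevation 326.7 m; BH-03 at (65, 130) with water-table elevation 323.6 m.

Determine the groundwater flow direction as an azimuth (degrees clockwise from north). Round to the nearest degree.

Taking BH-01 as reference: BH-02−BH-01 = (-45, -100, +2.5); BH-03−BH-01 = (-100, -5, -0.6).
Determinant of the coordinate differences = (-45)·(-5) − (-100)·(-100) = -9775.
∂h/∂x = [(+2.5)·(-5) − (-0.6)·(-100)] / -9775 = +0.007417
∂h/∂y = [(-45)·(-0.6) − (-100)·(+2.5)] / -9775 = -0.02834
Flow direction (−∇h) has components (-0.007417 E, +0.02834 N).
Azimuth = atan2(E, N) = atan2(-0.007417, +0.02834) = 345.3° ≈ 345°.

345°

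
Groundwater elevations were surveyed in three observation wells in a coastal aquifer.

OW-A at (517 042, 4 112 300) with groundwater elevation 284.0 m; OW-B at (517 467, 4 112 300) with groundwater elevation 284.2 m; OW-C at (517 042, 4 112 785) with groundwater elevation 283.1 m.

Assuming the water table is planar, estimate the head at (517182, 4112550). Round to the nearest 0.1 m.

∂h/∂x = (284.2 − 284.0) / (517467 − 517042) = +0.0004706
∂h/∂y = (283.1 − 284.0) / (4112785 − 4112300) = -0.001856
h(517182, 4112550) = 284.0 + (+0.0004706)·(140) + (-0.001856)·(250) = 284.0 +0.066 -0.464 = 283.602 m.

283.6 m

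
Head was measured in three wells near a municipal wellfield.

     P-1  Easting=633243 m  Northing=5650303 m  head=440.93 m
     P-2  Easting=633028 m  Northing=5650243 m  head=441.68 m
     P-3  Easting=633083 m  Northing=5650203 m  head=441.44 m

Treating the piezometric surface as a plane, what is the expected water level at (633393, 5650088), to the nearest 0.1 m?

440.2 m

Differences from P-1: to P-2 (Δx, Δy, Δh) = (-215, -60, +0.75); to P-3 = (-160, -100, +0.51).
Solve a·Δx + b·Δy = Δh: det = (-215)·(-100) − (-160)·(-60) = 11900.
∂h/∂x = [(+0.75)·(-100) − (+0.51)·(-60)] / 11900 = -0.003731
∂h/∂y = [(-215)·(+0.51) − (-160)·(+0.75)] / 11900 = +0.0008697
h(633393, 5650088) = 440.93 + (-0.003731)·(150) + (+0.0008697)·(-215) = 440.93 -0.560 -0.187 = 440.183 m.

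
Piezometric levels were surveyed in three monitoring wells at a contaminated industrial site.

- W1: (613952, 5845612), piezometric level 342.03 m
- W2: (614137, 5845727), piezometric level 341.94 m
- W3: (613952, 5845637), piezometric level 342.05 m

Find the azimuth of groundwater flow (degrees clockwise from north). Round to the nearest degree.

129°

With h = a·x + b·y + c and W1 as origin, the differences give:
  185·a + 115·b = -0.09
  0·a + 25·b = +0.02
Eliminate b (×25 and ×115, subtract): 4625·a = -4.550 → a = ∂h/∂x = -0.0009838
Back-substitute: b = ∂h/∂y = +0.0008000.
Flow direction (−∇h) has components (+0.0009838 E, -0.0008000 N).
Azimuth = atan2(E, N) = atan2(+0.0009838, -0.0008000) = 129.1° ≈ 129°.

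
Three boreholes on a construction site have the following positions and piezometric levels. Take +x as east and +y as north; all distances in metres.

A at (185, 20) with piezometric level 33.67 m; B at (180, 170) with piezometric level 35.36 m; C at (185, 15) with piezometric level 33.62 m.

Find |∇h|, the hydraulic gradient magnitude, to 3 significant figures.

0.0393

Differences from A: to B (Δx, Δy, Δh) = (-5, 150, +1.69); to C = (0, -5, -0.05).
Determinant of the coordinate differences = (-5)·(-5) − 0·150 = 25.
∂h/∂x = [(+1.69)·(-5) − (-0.05)·150] / 25 = -0.03800
∂h/∂y = [(-5)·(-0.05) − 0·(+1.69)] / 25 = +0.01000
|∇h| = √(-0.03800² + 0.01000²) = 0.03929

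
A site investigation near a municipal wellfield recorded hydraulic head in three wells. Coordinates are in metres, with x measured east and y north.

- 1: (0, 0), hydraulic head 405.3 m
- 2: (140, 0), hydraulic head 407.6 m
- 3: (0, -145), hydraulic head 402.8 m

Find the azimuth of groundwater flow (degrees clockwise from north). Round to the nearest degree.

∂h/∂x = (407.6 − 405.3) / (140 − 0) = +0.01643
∂h/∂y = (402.8 − 405.3) / (-145 − 0) = +0.01724
Flow direction (−∇h) has components (-0.01643 E, -0.01724 N).
Azimuth = atan2(E, N) = atan2(-0.01643, -0.01724) = 223.6° ≈ 224°.

224°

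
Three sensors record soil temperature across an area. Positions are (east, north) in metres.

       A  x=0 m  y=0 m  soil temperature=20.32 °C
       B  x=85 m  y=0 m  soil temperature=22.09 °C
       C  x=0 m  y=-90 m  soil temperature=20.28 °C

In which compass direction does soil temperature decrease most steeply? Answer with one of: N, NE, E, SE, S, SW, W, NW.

W

∂T/∂x = (22.09 − 20.32) / (85 − 0) = +0.02082
∂T/∂y = (20.28 − 20.32) / (-90 − 0) = +0.0004444
Steepest decrease is along −∇f = (-0.02082 E, -0.0004444 N) → west.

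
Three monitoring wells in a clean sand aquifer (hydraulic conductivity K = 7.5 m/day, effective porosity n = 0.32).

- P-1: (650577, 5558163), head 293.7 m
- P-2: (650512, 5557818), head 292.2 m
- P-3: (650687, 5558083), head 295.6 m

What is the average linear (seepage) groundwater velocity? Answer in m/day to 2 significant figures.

0.42 m/day

Differences from P-1: to P-2 (Δx, Δy, Δh) = (-65, -345, -1.5); to P-3 = (110, -80, +1.9).
Solve a·Δx + b·Δy = Δh: det = (-65)·(-80) − 110·(-345) = 43150.
∂h/∂x = [(-1.5)·(-80) − (+1.9)·(-345)] / 43150 = +0.01797
∂h/∂y = [(-65)·(+1.9) − 110·(-1.5)] / 43150 = +0.0009618
|∇h| = √(0.01797² + 0.0009618²) = 0.018
Seepage velocity v = K·i/n = 7.5 × 0.018 / 0.32 = 0.4219 m/day.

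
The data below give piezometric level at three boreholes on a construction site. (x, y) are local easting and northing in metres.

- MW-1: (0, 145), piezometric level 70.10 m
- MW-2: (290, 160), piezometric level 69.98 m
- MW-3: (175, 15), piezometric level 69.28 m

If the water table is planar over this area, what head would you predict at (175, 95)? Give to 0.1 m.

69.7 m

Differences from MW-1: to MW-2 (Δx, Δy, Δh) = (290, 15, -0.12); to MW-3 = (175, -130, -0.82).
Solve a·Δx + b·Δy = Δh: det = 290·(-130) − 175·15 = -40325.
∂h/∂x = [(-0.12)·(-130) − (-0.82)·15] / -40325 = -0.0006919
∂h/∂y = [290·(-0.82) − 175·(-0.12)] / -40325 = +0.005376
h(175, 95) = 70.10 + (-0.0006919)·(175) + (+0.005376)·(-50) = 70.10 -0.121 -0.269 = 69.710 m.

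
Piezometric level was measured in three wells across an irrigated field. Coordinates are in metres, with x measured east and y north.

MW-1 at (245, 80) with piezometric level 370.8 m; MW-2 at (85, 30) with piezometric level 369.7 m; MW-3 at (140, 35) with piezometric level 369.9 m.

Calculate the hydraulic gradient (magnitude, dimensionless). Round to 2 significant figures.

0.015

Differences from MW-1: to MW-2 (Δx, Δy, Δh) = (-160, -50, -1.1); to MW-3 = (-105, -45, -0.9).
Solve a·Δx + b·Δy = Δh: det = (-160)·(-45) − (-105)·(-50) = 1950.
∂h/∂x = [(-1.1)·(-45) − (-0.9)·(-50)] / 1950 = +0.002308
∂h/∂y = [(-160)·(-0.9) − (-105)·(-1.1)] / 1950 = +0.01462
|∇h| = √(0.002308² + 0.01462²) = 0.0148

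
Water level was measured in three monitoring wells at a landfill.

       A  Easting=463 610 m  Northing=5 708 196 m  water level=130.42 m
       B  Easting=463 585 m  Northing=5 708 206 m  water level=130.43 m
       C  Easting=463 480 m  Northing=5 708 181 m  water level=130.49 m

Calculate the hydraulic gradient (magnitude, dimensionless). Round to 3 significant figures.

With h = a·x + b·y + c and A as origin, the differences give:
  (-25)·a + 10·b = +0.01
  (-130)·a + (-15)·b = +0.07
Eliminate b (×(-15) and ×10, subtract): 1675·a = -0.850 → a = ∂h/∂x = -0.0005075
Back-substitute: b = ∂h/∂y = -0.0002687.
|∇h| = √(-0.0005075² + -0.0002687²) = 0.0005742

0.000574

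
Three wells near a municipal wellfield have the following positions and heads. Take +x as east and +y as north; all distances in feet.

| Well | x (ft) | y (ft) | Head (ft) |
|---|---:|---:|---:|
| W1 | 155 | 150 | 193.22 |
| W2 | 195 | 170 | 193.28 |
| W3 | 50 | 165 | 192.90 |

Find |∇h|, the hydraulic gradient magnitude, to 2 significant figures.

With h = a·x + b·y + c and W1 as origin, the differences give:
  40·a + 20·b = +0.06
  (-105)·a + 15·b = -0.32
Eliminate b (×15 and ×20, subtract): 2700·a = 7.300 → a = ∂h/∂x = +0.002704
Back-substitute: b = ∂h/∂y = -0.002407.
|∇h| = √(0.002704² + -0.002407²) = 0.00362

0.0036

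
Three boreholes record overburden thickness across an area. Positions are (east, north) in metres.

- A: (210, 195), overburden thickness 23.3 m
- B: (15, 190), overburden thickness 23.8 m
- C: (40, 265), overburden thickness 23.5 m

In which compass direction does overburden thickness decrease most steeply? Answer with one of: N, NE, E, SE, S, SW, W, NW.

NE

Taking A as reference: B−A = (-195, -5, +0.5); C−A = (-170, 70, +0.2).
Determinant of the coordinate differences = (-195)·70 − (-170)·(-5) = -14500.
∂d/∂x = [(+0.5)·70 − (+0.2)·(-5)] / -14500 = -0.002483
∂d/∂y = [(-195)·(+0.2) − (-170)·(+0.5)] / -14500 = -0.003172
Steepest decrease is along −∇f = (+0.002483 E, +0.003172 N) → northeast.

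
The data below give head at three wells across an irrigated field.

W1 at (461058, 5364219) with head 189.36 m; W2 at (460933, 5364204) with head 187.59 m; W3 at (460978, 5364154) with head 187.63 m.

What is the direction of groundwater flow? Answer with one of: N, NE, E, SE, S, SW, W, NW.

Differences from W1: to W2 (Δx, Δy, Δh) = (-125, -15, -1.77); to W3 = (-80, -65, -1.73).
Determinant of the coordinate differences = (-125)·(-65) − (-80)·(-15) = 6925.
∂h/∂x = [(-1.77)·(-65) − (-1.73)·(-15)] / 6925 = +0.01287
∂h/∂y = [(-125)·(-1.73) − (-80)·(-1.77)] / 6925 = +0.01078
Flow = −∇h = (-0.01287 east, -0.01078 north), which points southwest.

SW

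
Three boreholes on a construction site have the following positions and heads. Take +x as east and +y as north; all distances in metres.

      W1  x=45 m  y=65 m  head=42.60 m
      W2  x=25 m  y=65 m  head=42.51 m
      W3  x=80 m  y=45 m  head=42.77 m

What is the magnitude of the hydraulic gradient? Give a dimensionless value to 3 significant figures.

0.00454

With h = a·x + b·y + c and W1 as origin, the differences give:
  (-20)·a + 0·b = -0.09
  35·a + (-20)·b = +0.17
Eliminate b (×(-20) and ×0, subtract): 400·a = 1.800 → a = ∂h/∂x = +0.004500
Back-substitute: b = ∂h/∂y = -0.0006250.
|∇h| = √(0.004500² + -0.0006250²) = 0.004543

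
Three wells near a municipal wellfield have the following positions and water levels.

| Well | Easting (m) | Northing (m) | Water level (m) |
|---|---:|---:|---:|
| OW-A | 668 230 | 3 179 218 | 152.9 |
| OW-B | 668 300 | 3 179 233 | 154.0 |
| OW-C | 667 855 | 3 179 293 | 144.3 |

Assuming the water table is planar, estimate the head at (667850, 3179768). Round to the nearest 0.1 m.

Three-point gradient (reference OW-A): Δ to OW-B = (70, 15, +1.1), Δ to OW-C = (-375, 75, -8.6).
∂h/∂x = +0.01945, ∂h/∂y = -0.01743 (det = 10875).
h(667850, 3179768) = 152.9 + (+0.01945)·(-380) + (-0.01743)·(550) = 152.9 -7.390 -9.584 = 135.926 m.

135.9 m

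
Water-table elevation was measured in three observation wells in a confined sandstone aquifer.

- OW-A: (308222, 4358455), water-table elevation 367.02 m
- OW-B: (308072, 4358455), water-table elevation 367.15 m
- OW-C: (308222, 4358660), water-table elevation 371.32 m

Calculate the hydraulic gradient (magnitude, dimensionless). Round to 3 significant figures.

∂h/∂x = (367.15 − 367.02) / (308072 − 308222) = -0.0008667
∂h/∂y = (371.32 − 367.02) / (4358660 − 4358455) = +0.02098
|∇h| = √(-0.0008667² + 0.02098²) = 0.021

0.0210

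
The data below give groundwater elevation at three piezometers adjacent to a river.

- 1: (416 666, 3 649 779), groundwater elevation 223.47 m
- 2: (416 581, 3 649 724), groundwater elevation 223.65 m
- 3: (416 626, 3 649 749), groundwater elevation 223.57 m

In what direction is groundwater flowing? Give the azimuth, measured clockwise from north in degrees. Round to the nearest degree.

With h = a·x + b·y + c and 1 as origin, the differences give:
  (-85)·a + (-55)·b = +0.18
  (-40)·a + (-30)·b = +0.10
Eliminate b (×(-30) and ×(-55), subtract): 350·a = 0.100 → a = ∂h/∂x = +0.0002857
Back-substitute: b = ∂h/∂y = -0.003714.
Flow direction (−∇h) has components (-0.0002857 E, +0.003714 N).
Azimuth = atan2(E, N) = atan2(-0.0002857, +0.003714) = 355.6° ≈ 356°.

356°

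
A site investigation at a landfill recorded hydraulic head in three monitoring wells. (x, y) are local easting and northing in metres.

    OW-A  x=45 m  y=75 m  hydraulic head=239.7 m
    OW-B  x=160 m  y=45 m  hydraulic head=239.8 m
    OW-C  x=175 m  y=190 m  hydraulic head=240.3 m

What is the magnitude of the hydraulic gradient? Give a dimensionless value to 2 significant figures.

With h = a·x + b·y + c and OW-A as origin, the differences give:
  115·a + (-30)·b = +0.1
  130·a + 115·b = +0.6
Eliminate b (×115 and ×(-30), subtract): 17125·a = 29.50 → a = ∂h/∂x = +0.001723
Back-substitute: b = ∂h/∂y = +0.003270.
|∇h| = √(0.001723² + 0.003270²) = 0.003696

0.0037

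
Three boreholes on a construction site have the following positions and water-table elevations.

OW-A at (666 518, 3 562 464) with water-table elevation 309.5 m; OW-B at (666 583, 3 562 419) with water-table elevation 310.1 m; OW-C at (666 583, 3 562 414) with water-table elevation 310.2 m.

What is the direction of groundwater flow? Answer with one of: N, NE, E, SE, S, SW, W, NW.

With h = a·x + b·y + c and OW-A as origin, the differences give:
  65·a + (-45)·b = +0.6
  65·a + (-50)·b = +0.7
Eliminate b (×(-50) and ×(-45), subtract): -325·a = 1.50 → a = ∂h/∂x = -0.004615
Back-substitute: b = ∂h/∂y = -0.02000.
Flow = −∇h = (+0.004615 east, +0.02000 north), which points north.

N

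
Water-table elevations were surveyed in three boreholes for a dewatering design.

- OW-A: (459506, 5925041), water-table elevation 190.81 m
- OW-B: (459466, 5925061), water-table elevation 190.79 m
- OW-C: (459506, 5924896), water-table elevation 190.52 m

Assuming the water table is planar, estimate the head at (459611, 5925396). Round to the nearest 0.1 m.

With h = a·x + b·y + c and OW-A as origin, the differences give:
  (-40)·a + 20·b = -0.02
  0·a + (-145)·b = -0.29
Eliminate b (×(-145) and ×20, subtract): 5800·a = 8.700 → a = ∂h/∂x = +0.001500
Back-substitute: b = ∂h/∂y = +0.002000.
h(459611, 5925396) = 190.81 + (+0.001500)·(105) + (+0.002000)·(355) = 190.81 +0.158 +0.710 = 191.677 m.

191.7 m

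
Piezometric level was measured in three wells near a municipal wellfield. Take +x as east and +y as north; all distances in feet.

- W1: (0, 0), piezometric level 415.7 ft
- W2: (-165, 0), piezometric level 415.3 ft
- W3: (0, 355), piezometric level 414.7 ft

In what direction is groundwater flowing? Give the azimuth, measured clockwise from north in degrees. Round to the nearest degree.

319°

∂h/∂x = (415.3 − 415.7) / (-165 − 0) = +0.002424
∂h/∂y = (414.7 − 415.7) / (355 − 0) = -0.002817
Flow direction (−∇h) has components (-0.002424 E, +0.002817 N).
Azimuth = atan2(E, N) = atan2(-0.002424, +0.002817) = 319.3° ≈ 319°.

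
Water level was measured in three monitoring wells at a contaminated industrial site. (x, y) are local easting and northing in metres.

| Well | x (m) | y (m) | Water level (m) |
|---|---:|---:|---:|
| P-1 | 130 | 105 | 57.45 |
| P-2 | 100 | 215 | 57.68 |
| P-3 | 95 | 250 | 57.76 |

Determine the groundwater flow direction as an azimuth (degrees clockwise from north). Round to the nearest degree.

Taking P-1 as reference: P-2−P-1 = (-30, 110, +0.23); P-3−P-1 = (-35, 145, +0.31).
Determinant of the coordinate differences = (-30)·145 − (-35)·110 = -500.
∂h/∂x = [(+0.23)·145 − (+0.31)·110] / -500 = +0.001500
∂h/∂y = [(-30)·(+0.31) − (-35)·(+0.23)] / -500 = +0.002500
Flow direction (−∇h) has components (-0.001500 E, -0.002500 N).
Azimuth = atan2(E, N) = atan2(-0.001500, -0.002500) = 211.0° ≈ 211°.

211°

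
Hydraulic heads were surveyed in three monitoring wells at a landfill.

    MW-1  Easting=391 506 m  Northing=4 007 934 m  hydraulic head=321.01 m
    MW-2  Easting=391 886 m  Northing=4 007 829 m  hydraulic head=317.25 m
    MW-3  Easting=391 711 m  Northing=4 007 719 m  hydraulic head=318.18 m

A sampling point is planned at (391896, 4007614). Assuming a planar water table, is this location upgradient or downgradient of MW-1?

downgradient

Taking MW-1 as reference: MW-2−MW-1 = (380, -105, -3.76); MW-3−MW-1 = (205, -215, -2.83).
Determinant of the coordinate differences = 380·(-215) − 205·(-105) = -60175.
∂h/∂x = [(-3.76)·(-215) − (-2.83)·(-105)] / -60175 = -0.008496
∂h/∂y = [380·(-2.83) − 205·(-3.76)] / -60175 = +0.005062
Head at (391896, 4007614) = 321.01 + (-0.008496)·(390) + (+0.005062)·(-320) = 316.08 m.
That is lower than the 321.01 m at MW-1, so the point is downgradient.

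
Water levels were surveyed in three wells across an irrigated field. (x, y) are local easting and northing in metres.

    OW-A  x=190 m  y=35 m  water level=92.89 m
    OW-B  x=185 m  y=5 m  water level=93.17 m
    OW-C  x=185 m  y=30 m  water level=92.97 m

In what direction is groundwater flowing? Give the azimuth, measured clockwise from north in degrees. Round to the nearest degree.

With h = a·x + b·y + c and OW-A as origin, the differences give:
  (-5)·a + (-30)·b = +0.28
  (-5)·a + (-5)·b = +0.08
Eliminate b (×(-5) and ×(-30), subtract): -125·a = 1.000 → a = ∂h/∂x = -0.008000
Back-substitute: b = ∂h/∂y = -0.008000.
Flow direction (−∇h) has components (+0.008000 E, +0.008000 N).
Azimuth = atan2(E, N) = atan2(+0.008000, +0.008000) = 45.0° ≈ 045°.

045°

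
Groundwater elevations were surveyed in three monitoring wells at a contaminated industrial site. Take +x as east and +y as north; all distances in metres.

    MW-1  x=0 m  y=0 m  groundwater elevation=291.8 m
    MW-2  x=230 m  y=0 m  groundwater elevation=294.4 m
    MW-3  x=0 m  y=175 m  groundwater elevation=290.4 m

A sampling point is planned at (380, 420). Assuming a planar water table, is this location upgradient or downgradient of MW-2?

downgradient

∂h/∂x = (294.4 − 291.8) / (230 − 0) = +0.01130
∂h/∂y = (290.4 − 291.8) / (175 − 0) = -0.008000
Head at (380, 420) = 291.8 + (+0.01130)·(380) + (-0.008000)·(420) = 292.74 m.
That is lower than the 294.4 m at MW-2, so the point is downgradient.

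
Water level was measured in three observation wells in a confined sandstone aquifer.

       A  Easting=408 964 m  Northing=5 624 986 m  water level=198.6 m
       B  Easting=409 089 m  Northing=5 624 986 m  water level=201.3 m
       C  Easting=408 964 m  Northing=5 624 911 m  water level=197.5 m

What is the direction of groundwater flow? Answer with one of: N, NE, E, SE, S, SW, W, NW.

SW

∂h/∂x = (201.3 − 198.6) / (409089 − 408964) = +0.02160
∂h/∂y = (197.5 − 198.6) / (5624911 − 5624986) = +0.01467
Flow = −∇h = (-0.02160 east, -0.01467 north), which points southwest.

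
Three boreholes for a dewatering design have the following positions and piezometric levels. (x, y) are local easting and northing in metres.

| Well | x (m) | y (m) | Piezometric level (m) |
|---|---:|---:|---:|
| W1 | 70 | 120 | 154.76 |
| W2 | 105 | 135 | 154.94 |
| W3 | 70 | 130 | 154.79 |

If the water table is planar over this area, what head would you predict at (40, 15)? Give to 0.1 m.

Taking W1 as reference: W2−W1 = (35, 15, +0.18); W3−W1 = (0, 10, +0.03).
Determinant of the coordinate differences = 35·10 − 0·15 = 350.
∂h/∂x = [(+0.18)·10 − (+0.03)·15] / 350 = +0.003857
∂h/∂y = [35·(+0.03) − 0·(+0.18)] / 350 = +0.003000
h(40, 15) = 154.76 + (+0.003857)·(-30) + (+0.003000)·(-105) = 154.76 -0.116 -0.315 = 154.329 m.

154.3 m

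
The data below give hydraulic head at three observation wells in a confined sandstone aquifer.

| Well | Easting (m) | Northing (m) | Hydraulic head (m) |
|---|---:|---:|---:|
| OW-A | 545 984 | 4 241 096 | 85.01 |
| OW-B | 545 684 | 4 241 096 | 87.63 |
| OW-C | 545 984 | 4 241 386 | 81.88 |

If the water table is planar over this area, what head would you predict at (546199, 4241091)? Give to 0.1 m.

83.2 m

∂h/∂x = (87.63 − 85.01) / (545684 − 545984) = -0.008733
∂h/∂y = (81.88 − 85.01) / (4241386 − 4241096) = -0.01079
h(546199, 4241091) = 85.01 + (-0.008733)·(215) + (-0.01079)·(-5) = 85.01 -1.878 +0.054 = 83.186 m.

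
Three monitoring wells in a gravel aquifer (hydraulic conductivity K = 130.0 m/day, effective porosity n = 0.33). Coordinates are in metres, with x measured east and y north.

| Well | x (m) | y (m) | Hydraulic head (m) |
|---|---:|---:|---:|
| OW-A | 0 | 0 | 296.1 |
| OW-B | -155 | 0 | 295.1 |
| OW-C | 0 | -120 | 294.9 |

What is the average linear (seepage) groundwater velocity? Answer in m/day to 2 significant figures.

4.7 m/day

∂h/∂x = (295.1 − 296.1) / (-155 − 0) = +0.006452
∂h/∂y = (294.9 − 296.1) / (-120 − 0) = +0.01000
|∇h| = √(0.006452² + 0.01000²) = 0.0119
Seepage velocity v = K·i/n = 130.0 × 0.0119 / 0.33 = 4.688 m/day.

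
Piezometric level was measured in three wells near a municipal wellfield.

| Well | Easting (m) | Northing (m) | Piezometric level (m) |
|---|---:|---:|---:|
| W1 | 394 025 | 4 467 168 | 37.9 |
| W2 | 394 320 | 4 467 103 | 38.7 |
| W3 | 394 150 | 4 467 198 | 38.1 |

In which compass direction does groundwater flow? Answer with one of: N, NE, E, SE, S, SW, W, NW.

NW

With h = a·x + b·y + c and W1 as origin, the differences give:
  295·a + (-65)·b = +0.8
  125·a + 30·b = +0.2
Eliminate b (×30 and ×(-65), subtract): 16975·a = 37.00 → a = ∂h/∂x = +0.002180
Back-substitute: b = ∂h/∂y = -0.002415.
Flow = −∇h = (-0.002180 east, +0.002415 north), which points northwest.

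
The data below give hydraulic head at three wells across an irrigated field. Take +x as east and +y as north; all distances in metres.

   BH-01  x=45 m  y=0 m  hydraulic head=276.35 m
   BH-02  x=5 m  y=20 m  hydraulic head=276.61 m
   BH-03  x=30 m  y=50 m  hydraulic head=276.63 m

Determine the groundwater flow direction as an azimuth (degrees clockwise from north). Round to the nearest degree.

Taking BH-01 as reference: BH-02−BH-01 = (-40, 20, +0.26); BH-03−BH-01 = (-15, 50, +0.28).
Determinant of the coordinate differences = (-40)·50 − (-15)·20 = -1700.
∂h/∂x = [(+0.26)·50 − (+0.28)·20] / -1700 = -0.004353
∂h/∂y = [(-40)·(+0.28) − (-15)·(+0.26)] / -1700 = +0.004294
Flow direction (−∇h) has components (+0.004353 E, -0.004294 N).
Azimuth = atan2(E, N) = atan2(+0.004353, -0.004294) = 134.6° ≈ 135°.

135°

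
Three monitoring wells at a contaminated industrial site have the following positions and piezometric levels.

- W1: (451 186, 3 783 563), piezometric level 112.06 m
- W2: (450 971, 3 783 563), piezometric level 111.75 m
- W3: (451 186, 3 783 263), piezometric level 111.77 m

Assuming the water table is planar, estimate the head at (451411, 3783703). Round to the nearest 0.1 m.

∂h/∂x = (111.75 − 112.06) / (450971 − 451186) = +0.001442
∂h/∂y = (111.77 − 112.06) / (3783263 − 3783563) = +0.0009667
h(451411, 3783703) = 112.06 + (+0.001442)·(225) + (+0.0009667)·(140) = 112.06 +0.324 +0.135 = 112.520 m.

112.5 m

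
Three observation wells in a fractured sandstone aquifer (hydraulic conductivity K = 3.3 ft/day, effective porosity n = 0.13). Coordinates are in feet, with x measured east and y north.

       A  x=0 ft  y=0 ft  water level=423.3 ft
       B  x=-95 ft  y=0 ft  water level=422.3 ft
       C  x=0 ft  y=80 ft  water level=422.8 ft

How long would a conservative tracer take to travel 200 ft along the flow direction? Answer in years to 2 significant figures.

∂h/∂x = (422.3 − 423.3) / (-95 − 0) = +0.01053
∂h/∂y = (422.8 − 423.3) / (80 − 0) = -0.006250
|∇h| = √(0.01053² + -0.006250²) = 0.01225
Seepage velocity v = K·i/n = 3.3 × 0.01225 / 0.13 = 0.311 ft/day.
t = 200 / 0.311 = 643.1 days = 1.76 years.

1.8 years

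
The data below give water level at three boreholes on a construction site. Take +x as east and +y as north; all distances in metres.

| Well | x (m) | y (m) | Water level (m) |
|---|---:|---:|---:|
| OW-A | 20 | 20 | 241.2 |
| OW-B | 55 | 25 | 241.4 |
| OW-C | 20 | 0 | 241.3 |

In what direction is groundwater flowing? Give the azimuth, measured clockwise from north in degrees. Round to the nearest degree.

With h = a·x + b·y + c and OW-A as origin, the differences give:
  35·a + 5·b = +0.2
  0·a + (-20)·b = +0.1
Eliminate b (×(-20) and ×5, subtract): -700·a = -4.50 → a = ∂h/∂x = +0.006429
Back-substitute: b = ∂h/∂y = -0.005000.
Flow direction (−∇h) has components (-0.006429 E, +0.005000 N).
Azimuth = atan2(E, N) = atan2(-0.006429, +0.005000) = 307.9° ≈ 308°.

308°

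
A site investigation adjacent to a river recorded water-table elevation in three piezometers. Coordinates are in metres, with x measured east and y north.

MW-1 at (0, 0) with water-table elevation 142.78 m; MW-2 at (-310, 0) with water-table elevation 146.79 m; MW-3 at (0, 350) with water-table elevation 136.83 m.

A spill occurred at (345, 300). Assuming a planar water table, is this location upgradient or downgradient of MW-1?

downgradient

∂h/∂x = (146.79 − 142.78) / (-310 − 0) = -0.01294
∂h/∂y = (136.83 − 142.78) / (350 − 0) = -0.01700
Head at (345, 300) = 142.78 + (-0.01294)·(345) + (-0.01700)·(300) = 133.22 m.
That is lower than the 142.78 m at MW-1, so the point is downgradient.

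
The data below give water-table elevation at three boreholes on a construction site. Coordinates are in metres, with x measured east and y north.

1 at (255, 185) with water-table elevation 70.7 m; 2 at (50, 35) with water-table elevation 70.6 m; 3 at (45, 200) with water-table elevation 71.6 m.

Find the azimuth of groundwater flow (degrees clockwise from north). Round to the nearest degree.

Differences from 1: to 2 (Δx, Δy, Δh) = (-205, -150, -0.1); to 3 = (-210, 15, +0.9).
Determinant of the coordinate differences = (-205)·15 − (-210)·(-150) = -34575.
∂h/∂x = [(-0.1)·15 − (+0.9)·(-150)] / -34575 = -0.003861
∂h/∂y = [(-205)·(+0.9) − (-210)·(-0.1)] / -34575 = +0.005944
Flow direction (−∇h) has components (+0.003861 E, -0.005944 N).
Azimuth = atan2(E, N) = atan2(+0.003861, -0.005944) = 147.0° ≈ 147°.

147°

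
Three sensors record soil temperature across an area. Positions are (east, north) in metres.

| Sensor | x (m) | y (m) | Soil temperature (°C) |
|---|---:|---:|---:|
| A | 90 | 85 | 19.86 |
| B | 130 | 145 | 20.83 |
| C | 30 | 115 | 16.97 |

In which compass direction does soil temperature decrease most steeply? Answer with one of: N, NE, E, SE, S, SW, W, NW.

W

Taking A as reference: B−A = (40, 60, +0.97); C−A = (-60, 30, -2.89).
Determinant of the coordinate differences = 40·30 − (-60)·60 = 4800.
∂T/∂x = [(+0.97)·30 − (-2.89)·60] / 4800 = +0.04219
∂T/∂y = [40·(-2.89) − (-60)·(+0.97)] / 4800 = -0.01196
Steepest decrease is along −∇f = (-0.04219 E, +0.01196 N) → west.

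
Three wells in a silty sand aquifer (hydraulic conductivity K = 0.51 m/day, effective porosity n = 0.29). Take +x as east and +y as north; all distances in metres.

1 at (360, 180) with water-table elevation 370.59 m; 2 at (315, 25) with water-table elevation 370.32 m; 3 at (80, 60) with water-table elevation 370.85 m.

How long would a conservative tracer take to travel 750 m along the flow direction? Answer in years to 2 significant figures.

Taking 1 as reference: 2−1 = (-45, -155, -0.27); 3−1 = (-280, -120, +0.26).
Determinant of the coordinate differences = (-45)·(-120) − (-280)·(-155) = -38000.
∂h/∂x = [(-0.27)·(-120) − (+0.26)·(-155)] / -38000 = -0.001913
∂h/∂y = [(-45)·(+0.26) − (-280)·(-0.27)] / -38000 = +0.002297
|∇h| = √(-0.001913² + 0.002297²) = 0.002989
Seepage velocity v = K·i/n = 0.51 × 0.002989 / 0.29 = 0.005257 m/day.
t = 750 / 0.005257 = 1.427e+05 days = 391 years.

390 years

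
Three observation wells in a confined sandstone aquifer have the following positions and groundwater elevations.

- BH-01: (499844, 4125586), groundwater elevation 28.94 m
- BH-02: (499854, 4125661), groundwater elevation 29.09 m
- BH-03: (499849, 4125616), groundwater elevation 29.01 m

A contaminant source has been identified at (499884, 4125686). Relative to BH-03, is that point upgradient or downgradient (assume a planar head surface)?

upgradient

Differences from BH-01: to BH-02 (Δx, Δy, Δh) = (10, 75, +0.15); to BH-03 = (5, 30, +0.07).
Solve a·Δx + b·Δy = Δh: det = 10·30 − 5·75 = -75.
∂h/∂x = [(+0.15)·30 − (+0.07)·75] / -75 = +0.01000
∂h/∂y = [10·(+0.07) − 5·(+0.15)] / -75 = +0.0006667
Head at (499884, 4125686) = 28.94 + (+0.01000)·(40) + (+0.0006667)·(100) = 29.41 m.
That is higher than the 29.01 m at BH-03, so the point is upgradient.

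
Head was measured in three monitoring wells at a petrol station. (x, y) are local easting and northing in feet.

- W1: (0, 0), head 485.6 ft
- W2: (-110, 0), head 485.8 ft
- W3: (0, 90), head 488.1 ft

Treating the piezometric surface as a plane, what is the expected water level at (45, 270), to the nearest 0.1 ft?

493.0 ft

∂h/∂x = (485.8 − 485.6) / (-110 − 0) = -0.001818
∂h/∂y = (488.1 − 485.6) / (90 − 0) = +0.02778
h(45, 270) = 485.6 + (-0.001818)·(45) + (+0.02778)·(270) = 485.6 -0.082 +7.500 = 493.018 ft.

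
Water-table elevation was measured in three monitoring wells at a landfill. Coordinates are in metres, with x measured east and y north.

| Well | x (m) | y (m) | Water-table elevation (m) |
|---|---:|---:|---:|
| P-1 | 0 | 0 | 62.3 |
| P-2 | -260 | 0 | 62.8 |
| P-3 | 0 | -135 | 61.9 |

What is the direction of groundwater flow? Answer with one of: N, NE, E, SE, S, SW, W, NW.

∂h/∂x = (62.8 − 62.3) / (-260 − 0) = -0.001923
∂h/∂y = (61.9 − 62.3) / (-135 − 0) = +0.002963
Flow = −∇h = (+0.001923 east, -0.002963 north), which points southeast.

SE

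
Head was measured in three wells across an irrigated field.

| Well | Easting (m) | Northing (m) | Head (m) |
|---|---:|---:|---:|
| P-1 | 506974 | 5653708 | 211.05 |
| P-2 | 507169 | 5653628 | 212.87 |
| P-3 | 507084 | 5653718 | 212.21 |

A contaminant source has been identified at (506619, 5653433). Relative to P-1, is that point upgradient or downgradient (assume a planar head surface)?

downgradient

Taking P-1 as reference: P-2−P-1 = (195, -80, +1.82); P-3−P-1 = (110, 10, +1.16).
Determinant of the coordinate differences = 195·10 − 110·(-80) = 10750.
∂h/∂x = [(+1.82)·10 − (+1.16)·(-80)] / 10750 = +0.01033
∂h/∂y = [195·(+1.16) − 110·(+1.82)] / 10750 = +0.002419
Head at (506619, 5653433) = 211.05 + (+0.01033)·(-355) + (+0.002419)·(-275) = 206.72 m.
That is lower than the 211.05 m at P-1, so the point is downgradient.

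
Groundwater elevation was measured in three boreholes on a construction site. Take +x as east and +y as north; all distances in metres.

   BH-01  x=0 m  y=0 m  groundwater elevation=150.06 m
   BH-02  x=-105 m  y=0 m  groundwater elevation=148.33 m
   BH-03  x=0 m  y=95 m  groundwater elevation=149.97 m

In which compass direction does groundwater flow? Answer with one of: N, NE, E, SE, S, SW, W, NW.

∂h/∂x = (148.33 − 150.06) / (-105 − 0) = +0.01648
∂h/∂y = (149.97 − 150.06) / (95 − 0) = -0.0009474
Flow = −∇h = (-0.01648 east, +0.0009474 north), which points west.

W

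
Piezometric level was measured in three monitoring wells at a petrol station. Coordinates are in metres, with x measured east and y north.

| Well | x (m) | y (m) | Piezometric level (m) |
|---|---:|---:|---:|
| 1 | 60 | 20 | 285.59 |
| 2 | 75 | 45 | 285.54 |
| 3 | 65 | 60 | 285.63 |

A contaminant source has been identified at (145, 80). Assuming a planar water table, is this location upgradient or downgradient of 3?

downgradient

Three-point gradient (reference 1): Δ to 2 = (15, 25, -0.05), Δ to 3 = (5, 40, +0.04).
∂h/∂x = -0.006316, ∂h/∂y = +0.001789 (det = 475).
Head at (145, 80) = 285.59 + (-0.006316)·(85) + (+0.001789)·(60) = 285.16 m.
That is lower than the 285.63 m at 3, so the point is downgradient.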